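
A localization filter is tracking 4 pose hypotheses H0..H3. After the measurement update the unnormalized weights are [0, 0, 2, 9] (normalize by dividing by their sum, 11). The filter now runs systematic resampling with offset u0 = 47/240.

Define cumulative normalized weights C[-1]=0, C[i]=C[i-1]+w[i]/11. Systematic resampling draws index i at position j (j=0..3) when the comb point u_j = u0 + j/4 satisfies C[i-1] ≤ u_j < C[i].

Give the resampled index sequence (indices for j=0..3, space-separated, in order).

3 3 3 3

C = [0, 0, 2/11, 1]
j=0: u_0=47/240 ∈ [2/11, 1) → index 3
j=1: u_1=107/240 ∈ [2/11, 1) → index 3
j=2: u_2=167/240 ∈ [2/11, 1) → index 3
j=3: u_3=227/240 ∈ [2/11, 1) → index 3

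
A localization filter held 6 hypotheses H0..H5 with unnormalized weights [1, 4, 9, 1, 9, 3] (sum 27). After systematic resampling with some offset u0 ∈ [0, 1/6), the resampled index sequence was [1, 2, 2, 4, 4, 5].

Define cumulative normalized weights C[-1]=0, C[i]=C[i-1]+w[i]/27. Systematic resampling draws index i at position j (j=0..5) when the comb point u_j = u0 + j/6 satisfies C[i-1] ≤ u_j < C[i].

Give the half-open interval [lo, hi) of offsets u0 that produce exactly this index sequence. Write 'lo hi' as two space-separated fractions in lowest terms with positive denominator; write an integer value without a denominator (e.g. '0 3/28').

C = [1/27, 5/27, 14/27, 5/9, 8/9, 1]
j=0 picked index 1: u0 ∈ [1/27, 5/27)
j=1 picked index 2: u0 ∈ [1/54, 19/54)
j=2 picked index 2: u0 ∈ [-4/27, 5/27)
j=3 picked index 4: u0 ∈ [1/18, 7/18)
j=4 picked index 4: u0 ∈ [-1/9, 2/9)
j=5 picked index 5: u0 ∈ [1/18, 1/6)
intersection: [1/18, 1/6)

1/18 1/6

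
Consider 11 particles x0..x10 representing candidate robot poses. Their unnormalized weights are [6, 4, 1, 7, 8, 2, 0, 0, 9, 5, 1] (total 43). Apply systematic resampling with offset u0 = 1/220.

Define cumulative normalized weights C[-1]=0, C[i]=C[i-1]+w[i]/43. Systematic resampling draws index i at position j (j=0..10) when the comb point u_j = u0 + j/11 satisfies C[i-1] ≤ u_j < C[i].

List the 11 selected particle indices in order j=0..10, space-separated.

C = [6/43, 10/43, 11/43, 18/43, 26/43, 28/43, 28/43, 28/43, 37/43, 42/43, 1]
j=0: u_0=1/220 ∈ [0, 6/43) → index 0
j=1: u_1=21/220 ∈ [0, 6/43) → index 0
j=2: u_2=41/220 ∈ [6/43, 10/43) → index 1
j=3: u_3=61/220 ∈ [11/43, 18/43) → index 3
j=4: u_4=81/220 ∈ [11/43, 18/43) → index 3
j=5: u_5=101/220 ∈ [18/43, 26/43) → index 4
j=6: u_6=11/20 ∈ [18/43, 26/43) → index 4
j=7: u_7=141/220 ∈ [26/43, 28/43) → index 5
j=8: u_8=161/220 ∈ [28/43, 37/43) → index 8
j=9: u_9=181/220 ∈ [28/43, 37/43) → index 8
j=10: u_10=201/220 ∈ [37/43, 42/43) → index 9

0 0 1 3 3 4 4 5 8 8 9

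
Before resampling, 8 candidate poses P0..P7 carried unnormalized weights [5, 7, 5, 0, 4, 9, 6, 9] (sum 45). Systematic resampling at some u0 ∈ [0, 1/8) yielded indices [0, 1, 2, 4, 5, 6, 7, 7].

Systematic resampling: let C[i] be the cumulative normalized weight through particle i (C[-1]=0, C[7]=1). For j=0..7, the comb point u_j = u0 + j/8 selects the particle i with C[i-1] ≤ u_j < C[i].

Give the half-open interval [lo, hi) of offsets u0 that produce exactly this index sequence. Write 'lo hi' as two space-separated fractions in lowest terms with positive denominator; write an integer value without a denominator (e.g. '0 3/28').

C = [1/9, 4/15, 17/45, 17/45, 7/15, 2/3, 4/5, 1]
j=0 picked index 0: u0 ∈ [0, 1/9)
j=1 picked index 1: u0 ∈ [-1/72, 17/120)
j=2 picked index 2: u0 ∈ [1/60, 23/180)
j=3 picked index 4: u0 ∈ [1/360, 11/120)
j=4 picked index 5: u0 ∈ [-1/30, 1/6)
j=5 picked index 6: u0 ∈ [1/24, 7/40)
j=6 picked index 7: u0 ∈ [1/20, 1/4)
j=7 picked index 7: u0 ∈ [-3/40, 1/8)
intersection: [1/20, 11/120)

1/20 11/120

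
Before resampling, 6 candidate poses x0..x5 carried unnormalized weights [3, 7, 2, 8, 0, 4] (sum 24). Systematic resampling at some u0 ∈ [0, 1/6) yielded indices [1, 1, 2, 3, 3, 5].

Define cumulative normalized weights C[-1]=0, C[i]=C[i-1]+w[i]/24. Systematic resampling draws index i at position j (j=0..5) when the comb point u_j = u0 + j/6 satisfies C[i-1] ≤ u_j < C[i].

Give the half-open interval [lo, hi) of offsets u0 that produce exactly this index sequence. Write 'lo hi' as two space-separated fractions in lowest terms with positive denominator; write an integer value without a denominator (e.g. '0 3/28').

1/8 1/6

C = [1/8, 5/12, 1/2, 5/6, 5/6, 1]
j=0 picked index 1: u0 ∈ [1/8, 5/12)
j=1 picked index 1: u0 ∈ [-1/24, 1/4)
j=2 picked index 2: u0 ∈ [1/12, 1/6)
j=3 picked index 3: u0 ∈ [0, 1/3)
j=4 picked index 3: u0 ∈ [-1/6, 1/6)
j=5 picked index 5: u0 ∈ [0, 1/6)
intersection: [1/8, 1/6)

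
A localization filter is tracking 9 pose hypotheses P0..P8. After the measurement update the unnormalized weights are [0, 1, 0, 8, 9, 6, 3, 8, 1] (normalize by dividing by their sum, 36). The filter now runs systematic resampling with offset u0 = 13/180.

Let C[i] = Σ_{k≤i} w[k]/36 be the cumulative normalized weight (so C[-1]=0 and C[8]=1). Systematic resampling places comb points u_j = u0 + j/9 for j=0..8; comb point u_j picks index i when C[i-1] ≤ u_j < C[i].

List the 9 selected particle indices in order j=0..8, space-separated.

C = [0, 1/36, 1/36, 1/4, 1/2, 2/3, 3/4, 35/36, 1]
j=0: u_0=13/180 ∈ [1/36, 1/4) → index 3
j=1: u_1=11/60 ∈ [1/36, 1/4) → index 3
j=2: u_2=53/180 ∈ [1/4, 1/2) → index 4
j=3: u_3=73/180 ∈ [1/4, 1/2) → index 4
j=4: u_4=31/60 ∈ [1/2, 2/3) → index 5
j=5: u_5=113/180 ∈ [1/2, 2/3) → index 5
j=6: u_6=133/180 ∈ [2/3, 3/4) → index 6
j=7: u_7=17/20 ∈ [3/4, 35/36) → index 7
j=8: u_8=173/180 ∈ [3/4, 35/36) → index 7

3 3 4 4 5 5 6 7 7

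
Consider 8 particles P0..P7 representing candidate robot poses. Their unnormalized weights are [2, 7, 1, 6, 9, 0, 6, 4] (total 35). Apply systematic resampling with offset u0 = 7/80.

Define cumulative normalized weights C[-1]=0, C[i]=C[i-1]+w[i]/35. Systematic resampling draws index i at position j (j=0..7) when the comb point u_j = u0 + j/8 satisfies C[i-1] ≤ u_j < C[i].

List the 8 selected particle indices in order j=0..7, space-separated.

1 1 3 4 4 4 6 7

C = [2/35, 9/35, 2/7, 16/35, 5/7, 5/7, 31/35, 1]
j=0: u_0=7/80 ∈ [2/35, 9/35) → index 1
j=1: u_1=17/80 ∈ [2/35, 9/35) → index 1
j=2: u_2=27/80 ∈ [2/7, 16/35) → index 3
j=3: u_3=37/80 ∈ [16/35, 5/7) → index 4
j=4: u_4=47/80 ∈ [16/35, 5/7) → index 4
j=5: u_5=57/80 ∈ [16/35, 5/7) → index 4
j=6: u_6=67/80 ∈ [5/7, 31/35) → index 6
j=7: u_7=77/80 ∈ [31/35, 1) → index 7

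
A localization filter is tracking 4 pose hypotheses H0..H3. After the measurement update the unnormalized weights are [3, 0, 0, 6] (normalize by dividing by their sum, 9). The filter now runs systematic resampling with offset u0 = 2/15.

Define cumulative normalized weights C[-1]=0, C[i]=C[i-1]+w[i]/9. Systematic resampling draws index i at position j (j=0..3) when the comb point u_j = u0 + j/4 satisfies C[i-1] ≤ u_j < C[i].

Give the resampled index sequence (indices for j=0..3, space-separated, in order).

C = [1/3, 1/3, 1/3, 1]
j=0: u_0=2/15 ∈ [0, 1/3) → index 0
j=1: u_1=23/60 ∈ [1/3, 1) → index 3
j=2: u_2=19/30 ∈ [1/3, 1) → index 3
j=3: u_3=53/60 ∈ [1/3, 1) → index 3

0 3 3 3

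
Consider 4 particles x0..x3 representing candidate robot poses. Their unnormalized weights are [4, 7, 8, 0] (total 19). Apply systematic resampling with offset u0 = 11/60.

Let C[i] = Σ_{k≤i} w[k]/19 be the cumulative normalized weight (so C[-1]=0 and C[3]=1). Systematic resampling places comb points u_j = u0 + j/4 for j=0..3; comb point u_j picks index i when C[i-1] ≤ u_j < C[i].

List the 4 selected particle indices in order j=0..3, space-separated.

0 1 2 2

C = [4/19, 11/19, 1, 1]
j=0: u_0=11/60 ∈ [0, 4/19) → index 0
j=1: u_1=13/30 ∈ [4/19, 11/19) → index 1
j=2: u_2=41/60 ∈ [11/19, 1) → index 2
j=3: u_3=14/15 ∈ [11/19, 1) → index 2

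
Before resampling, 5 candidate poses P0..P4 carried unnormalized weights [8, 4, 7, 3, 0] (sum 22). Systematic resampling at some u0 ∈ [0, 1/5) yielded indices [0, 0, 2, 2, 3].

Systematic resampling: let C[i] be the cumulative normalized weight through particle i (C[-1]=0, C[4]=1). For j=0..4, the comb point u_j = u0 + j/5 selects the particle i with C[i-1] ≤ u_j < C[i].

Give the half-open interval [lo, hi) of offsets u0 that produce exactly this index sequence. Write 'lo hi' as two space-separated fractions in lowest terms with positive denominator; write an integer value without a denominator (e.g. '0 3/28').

C = [4/11, 6/11, 19/22, 1, 1]
j=0 picked index 0: u0 ∈ [0, 4/11)
j=1 picked index 0: u0 ∈ [-1/5, 9/55)
j=2 picked index 2: u0 ∈ [8/55, 51/110)
j=3 picked index 2: u0 ∈ [-3/55, 29/110)
j=4 picked index 3: u0 ∈ [7/110, 1/5)
intersection: [8/55, 9/55)

8/55 9/55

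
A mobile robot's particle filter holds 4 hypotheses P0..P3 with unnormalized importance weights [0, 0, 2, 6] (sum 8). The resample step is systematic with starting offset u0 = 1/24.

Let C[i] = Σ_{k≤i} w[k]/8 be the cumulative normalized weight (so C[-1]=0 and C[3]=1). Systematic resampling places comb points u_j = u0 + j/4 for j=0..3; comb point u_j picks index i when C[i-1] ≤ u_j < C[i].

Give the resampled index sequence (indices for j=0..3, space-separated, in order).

C = [0, 0, 1/4, 1]
j=0: u_0=1/24 ∈ [0, 1/4) → index 2
j=1: u_1=7/24 ∈ [1/4, 1) → index 3
j=2: u_2=13/24 ∈ [1/4, 1) → index 3
j=3: u_3=19/24 ∈ [1/4, 1) → index 3

2 3 3 3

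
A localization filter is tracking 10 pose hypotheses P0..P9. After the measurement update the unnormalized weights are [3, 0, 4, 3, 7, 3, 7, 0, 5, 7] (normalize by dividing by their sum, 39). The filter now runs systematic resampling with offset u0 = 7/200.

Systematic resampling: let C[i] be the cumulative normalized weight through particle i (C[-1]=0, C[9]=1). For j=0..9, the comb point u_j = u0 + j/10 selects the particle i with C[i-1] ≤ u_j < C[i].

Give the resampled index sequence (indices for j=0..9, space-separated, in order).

0 2 3 4 4 6 6 8 9 9

C = [1/13, 1/13, 7/39, 10/39, 17/39, 20/39, 9/13, 9/13, 32/39, 1]
j=0: u_0=7/200 ∈ [0, 1/13) → index 0
j=1: u_1=27/200 ∈ [1/13, 7/39) → index 2
j=2: u_2=47/200 ∈ [7/39, 10/39) → index 3
j=3: u_3=67/200 ∈ [10/39, 17/39) → index 4
j=4: u_4=87/200 ∈ [10/39, 17/39) → index 4
j=5: u_5=107/200 ∈ [20/39, 9/13) → index 6
j=6: u_6=127/200 ∈ [20/39, 9/13) → index 6
j=7: u_7=147/200 ∈ [9/13, 32/39) → index 8
j=8: u_8=167/200 ∈ [32/39, 1) → index 9
j=9: u_9=187/200 ∈ [32/39, 1) → index 9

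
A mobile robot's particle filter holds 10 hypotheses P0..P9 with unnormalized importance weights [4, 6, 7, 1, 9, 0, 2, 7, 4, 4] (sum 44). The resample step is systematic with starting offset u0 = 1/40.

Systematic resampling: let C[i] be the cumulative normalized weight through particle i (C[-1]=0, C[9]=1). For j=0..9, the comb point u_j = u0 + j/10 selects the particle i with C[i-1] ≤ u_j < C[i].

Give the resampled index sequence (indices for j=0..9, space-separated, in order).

C = [1/11, 5/22, 17/44, 9/22, 27/44, 27/44, 29/44, 9/11, 10/11, 1]
j=0: u_0=1/40 ∈ [0, 1/11) → index 0
j=1: u_1=1/8 ∈ [1/11, 5/22) → index 1
j=2: u_2=9/40 ∈ [1/11, 5/22) → index 1
j=3: u_3=13/40 ∈ [5/22, 17/44) → index 2
j=4: u_4=17/40 ∈ [9/22, 27/44) → index 4
j=5: u_5=21/40 ∈ [9/22, 27/44) → index 4
j=6: u_6=5/8 ∈ [27/44, 29/44) → index 6
j=7: u_7=29/40 ∈ [29/44, 9/11) → index 7
j=8: u_8=33/40 ∈ [9/11, 10/11) → index 8
j=9: u_9=37/40 ∈ [10/11, 1) → index 9

0 1 1 2 4 4 6 7 8 9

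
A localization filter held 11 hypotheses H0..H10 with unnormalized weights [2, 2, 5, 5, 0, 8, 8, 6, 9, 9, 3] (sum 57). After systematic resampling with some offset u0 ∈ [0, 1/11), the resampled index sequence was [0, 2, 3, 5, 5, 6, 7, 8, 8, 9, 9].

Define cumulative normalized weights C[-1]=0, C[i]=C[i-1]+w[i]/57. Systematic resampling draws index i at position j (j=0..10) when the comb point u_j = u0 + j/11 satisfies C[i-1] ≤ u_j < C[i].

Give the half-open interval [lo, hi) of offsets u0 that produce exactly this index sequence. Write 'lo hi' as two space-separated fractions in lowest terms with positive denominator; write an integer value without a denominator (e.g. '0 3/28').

0 14/627

C = [2/57, 4/57, 3/19, 14/57, 14/57, 22/57, 10/19, 12/19, 15/19, 18/19, 1]
j=0 picked index 0: u0 ∈ [0, 2/57)
j=1 picked index 2: u0 ∈ [-13/627, 14/209)
j=2 picked index 3: u0 ∈ [-5/209, 40/627)
j=3 picked index 5: u0 ∈ [-17/627, 71/627)
j=4 picked index 5: u0 ∈ [-74/627, 14/627)
j=5 picked index 6: u0 ∈ [-43/627, 15/209)
j=6 picked index 7: u0 ∈ [-4/209, 18/209)
j=7 picked index 8: u0 ∈ [-1/209, 32/209)
j=8 picked index 8: u0 ∈ [-20/209, 13/209)
j=9 picked index 9: u0 ∈ [-6/209, 27/209)
j=10 picked index 9: u0 ∈ [-25/209, 8/209)
intersection: [0, 14/627)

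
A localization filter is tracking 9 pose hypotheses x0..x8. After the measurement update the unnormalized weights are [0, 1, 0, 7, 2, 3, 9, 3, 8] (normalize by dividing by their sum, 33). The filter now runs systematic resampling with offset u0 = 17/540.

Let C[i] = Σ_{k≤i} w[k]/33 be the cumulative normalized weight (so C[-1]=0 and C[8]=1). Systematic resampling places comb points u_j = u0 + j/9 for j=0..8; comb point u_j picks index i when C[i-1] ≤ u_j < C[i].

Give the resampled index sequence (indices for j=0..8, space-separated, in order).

3 3 4 5 6 6 7 8 8

C = [0, 1/33, 1/33, 8/33, 10/33, 13/33, 2/3, 25/33, 1]
j=0: u_0=17/540 ∈ [1/33, 8/33) → index 3
j=1: u_1=77/540 ∈ [1/33, 8/33) → index 3
j=2: u_2=137/540 ∈ [8/33, 10/33) → index 4
j=3: u_3=197/540 ∈ [10/33, 13/33) → index 5
j=4: u_4=257/540 ∈ [13/33, 2/3) → index 6
j=5: u_5=317/540 ∈ [13/33, 2/3) → index 6
j=6: u_6=377/540 ∈ [2/3, 25/33) → index 7
j=7: u_7=437/540 ∈ [25/33, 1) → index 8
j=8: u_8=497/540 ∈ [25/33, 1) → index 8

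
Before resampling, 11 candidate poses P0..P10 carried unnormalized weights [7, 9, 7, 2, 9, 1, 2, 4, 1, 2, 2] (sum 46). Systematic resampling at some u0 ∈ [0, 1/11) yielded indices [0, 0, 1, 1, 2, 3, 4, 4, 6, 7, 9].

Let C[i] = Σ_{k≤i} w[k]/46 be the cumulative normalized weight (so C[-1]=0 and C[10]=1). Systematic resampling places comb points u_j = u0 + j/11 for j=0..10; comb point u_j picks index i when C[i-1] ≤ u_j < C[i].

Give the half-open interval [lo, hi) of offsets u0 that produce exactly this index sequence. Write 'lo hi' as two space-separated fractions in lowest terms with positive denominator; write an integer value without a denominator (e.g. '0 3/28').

C = [7/46, 8/23, 1/2, 25/46, 17/23, 35/46, 37/46, 41/46, 21/23, 22/23, 1]
j=0 picked index 0: u0 ∈ [0, 7/46)
j=1 picked index 0: u0 ∈ [-1/11, 31/506)
j=2 picked index 1: u0 ∈ [-15/506, 42/253)
j=3 picked index 1: u0 ∈ [-61/506, 19/253)
j=4 picked index 2: u0 ∈ [-4/253, 3/22)
j=5 picked index 3: u0 ∈ [1/22, 45/506)
j=6 picked index 4: u0 ∈ [-1/506, 49/253)
j=7 picked index 4: u0 ∈ [-47/506, 26/253)
j=8 picked index 6: u0 ∈ [17/506, 39/506)
j=9 picked index 7: u0 ∈ [-7/506, 37/506)
j=10 picked index 9: u0 ∈ [1/253, 12/253)
intersection: [1/22, 12/253)

1/22 12/253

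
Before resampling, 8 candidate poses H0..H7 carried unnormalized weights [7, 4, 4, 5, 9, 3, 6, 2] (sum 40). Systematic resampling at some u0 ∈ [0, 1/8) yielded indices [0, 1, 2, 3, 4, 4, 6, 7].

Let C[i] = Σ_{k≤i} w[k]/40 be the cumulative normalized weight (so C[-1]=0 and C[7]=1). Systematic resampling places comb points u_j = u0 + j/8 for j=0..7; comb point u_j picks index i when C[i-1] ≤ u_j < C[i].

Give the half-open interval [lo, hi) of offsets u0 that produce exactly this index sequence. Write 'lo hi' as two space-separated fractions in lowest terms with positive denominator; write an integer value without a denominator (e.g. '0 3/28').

3/40 1/10

C = [7/40, 11/40, 3/8, 1/2, 29/40, 4/5, 19/20, 1]
j=0 picked index 0: u0 ∈ [0, 7/40)
j=1 picked index 1: u0 ∈ [1/20, 3/20)
j=2 picked index 2: u0 ∈ [1/40, 1/8)
j=3 picked index 3: u0 ∈ [0, 1/8)
j=4 picked index 4: u0 ∈ [0, 9/40)
j=5 picked index 4: u0 ∈ [-1/8, 1/10)
j=6 picked index 6: u0 ∈ [1/20, 1/5)
j=7 picked index 7: u0 ∈ [3/40, 1/8)
intersection: [3/40, 1/10)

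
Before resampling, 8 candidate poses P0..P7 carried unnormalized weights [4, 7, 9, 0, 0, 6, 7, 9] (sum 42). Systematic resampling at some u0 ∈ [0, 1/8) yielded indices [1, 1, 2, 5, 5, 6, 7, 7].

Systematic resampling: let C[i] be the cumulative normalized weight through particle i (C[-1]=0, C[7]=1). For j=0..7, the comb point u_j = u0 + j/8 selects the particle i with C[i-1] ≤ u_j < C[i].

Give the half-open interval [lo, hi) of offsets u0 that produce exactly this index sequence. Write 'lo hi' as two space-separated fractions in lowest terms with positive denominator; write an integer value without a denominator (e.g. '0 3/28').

C = [2/21, 11/42, 10/21, 10/21, 10/21, 13/21, 11/14, 1]
j=0 picked index 1: u0 ∈ [2/21, 11/42)
j=1 picked index 1: u0 ∈ [-5/168, 23/168)
j=2 picked index 2: u0 ∈ [1/84, 19/84)
j=3 picked index 5: u0 ∈ [17/168, 41/168)
j=4 picked index 5: u0 ∈ [-1/42, 5/42)
j=5 picked index 6: u0 ∈ [-1/168, 9/56)
j=6 picked index 7: u0 ∈ [1/28, 1/4)
j=7 picked index 7: u0 ∈ [-5/56, 1/8)
intersection: [17/168, 5/42)

17/168 5/42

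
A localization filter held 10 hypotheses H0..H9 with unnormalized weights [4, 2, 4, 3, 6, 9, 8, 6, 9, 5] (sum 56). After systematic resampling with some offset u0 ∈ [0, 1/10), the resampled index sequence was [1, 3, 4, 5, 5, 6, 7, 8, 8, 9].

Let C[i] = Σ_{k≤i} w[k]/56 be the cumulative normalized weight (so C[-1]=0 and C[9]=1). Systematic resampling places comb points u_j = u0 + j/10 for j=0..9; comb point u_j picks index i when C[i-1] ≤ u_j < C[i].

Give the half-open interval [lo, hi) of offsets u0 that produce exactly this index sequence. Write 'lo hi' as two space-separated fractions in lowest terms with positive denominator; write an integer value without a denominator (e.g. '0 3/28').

C = [1/14, 3/28, 5/28, 13/56, 19/56, 1/2, 9/14, 3/4, 51/56, 1]
j=0 picked index 1: u0 ∈ [1/14, 3/28)
j=1 picked index 3: u0 ∈ [11/140, 37/280)
j=2 picked index 4: u0 ∈ [9/280, 39/280)
j=3 picked index 5: u0 ∈ [11/280, 1/5)
j=4 picked index 5: u0 ∈ [-17/280, 1/10)
j=5 picked index 6: u0 ∈ [0, 1/7)
j=6 picked index 7: u0 ∈ [3/70, 3/20)
j=7 picked index 8: u0 ∈ [1/20, 59/280)
j=8 picked index 8: u0 ∈ [-1/20, 31/280)
j=9 picked index 9: u0 ∈ [3/280, 1/10)
intersection: [11/140, 1/10)

11/140 1/10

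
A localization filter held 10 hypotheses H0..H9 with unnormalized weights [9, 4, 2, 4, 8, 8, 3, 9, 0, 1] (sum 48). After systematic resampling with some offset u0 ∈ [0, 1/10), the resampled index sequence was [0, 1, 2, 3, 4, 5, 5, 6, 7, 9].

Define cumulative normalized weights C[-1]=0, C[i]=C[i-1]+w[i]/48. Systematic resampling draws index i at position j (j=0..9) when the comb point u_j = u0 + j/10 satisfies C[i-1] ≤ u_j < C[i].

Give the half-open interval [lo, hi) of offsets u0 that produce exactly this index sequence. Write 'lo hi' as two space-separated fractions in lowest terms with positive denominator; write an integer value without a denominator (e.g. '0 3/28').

C = [3/16, 13/48, 5/16, 19/48, 9/16, 35/48, 19/24, 47/48, 47/48, 1]
j=0 picked index 0: u0 ∈ [0, 3/16)
j=1 picked index 1: u0 ∈ [7/80, 41/240)
j=2 picked index 2: u0 ∈ [17/240, 9/80)
j=3 picked index 3: u0 ∈ [1/80, 23/240)
j=4 picked index 4: u0 ∈ [-1/240, 13/80)
j=5 picked index 5: u0 ∈ [1/16, 11/48)
j=6 picked index 5: u0 ∈ [-3/80, 31/240)
j=7 picked index 6: u0 ∈ [7/240, 11/120)
j=8 picked index 7: u0 ∈ [-1/120, 43/240)
j=9 picked index 9: u0 ∈ [19/240, 1/10)
intersection: [7/80, 11/120)

7/80 11/120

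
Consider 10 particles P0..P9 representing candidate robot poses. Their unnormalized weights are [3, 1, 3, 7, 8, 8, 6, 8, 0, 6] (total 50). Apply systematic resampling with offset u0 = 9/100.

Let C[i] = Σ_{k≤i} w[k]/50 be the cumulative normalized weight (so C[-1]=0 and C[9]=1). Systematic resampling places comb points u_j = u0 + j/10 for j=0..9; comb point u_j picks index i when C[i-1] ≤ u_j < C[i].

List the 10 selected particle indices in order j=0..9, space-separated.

C = [3/50, 2/25, 7/50, 7/25, 11/25, 3/5, 18/25, 22/25, 22/25, 1]
j=0: u_0=9/100 ∈ [2/25, 7/50) → index 2
j=1: u_1=19/100 ∈ [7/50, 7/25) → index 3
j=2: u_2=29/100 ∈ [7/25, 11/25) → index 4
j=3: u_3=39/100 ∈ [7/25, 11/25) → index 4
j=4: u_4=49/100 ∈ [11/25, 3/5) → index 5
j=5: u_5=59/100 ∈ [11/25, 3/5) → index 5
j=6: u_6=69/100 ∈ [3/5, 18/25) → index 6
j=7: u_7=79/100 ∈ [18/25, 22/25) → index 7
j=8: u_8=89/100 ∈ [22/25, 1) → index 9
j=9: u_9=99/100 ∈ [22/25, 1) → index 9

2 3 4 4 5 5 6 7 9 9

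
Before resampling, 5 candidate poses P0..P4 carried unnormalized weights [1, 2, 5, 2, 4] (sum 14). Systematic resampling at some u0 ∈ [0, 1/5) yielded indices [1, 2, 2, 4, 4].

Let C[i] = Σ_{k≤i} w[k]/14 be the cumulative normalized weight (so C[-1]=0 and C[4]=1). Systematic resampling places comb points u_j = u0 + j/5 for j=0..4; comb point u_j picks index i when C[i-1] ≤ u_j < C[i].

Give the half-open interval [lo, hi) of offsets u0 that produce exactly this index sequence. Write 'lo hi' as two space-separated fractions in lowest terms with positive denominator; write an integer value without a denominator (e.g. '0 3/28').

C = [1/14, 3/14, 4/7, 5/7, 1]
j=0 picked index 1: u0 ∈ [1/14, 3/14)
j=1 picked index 2: u0 ∈ [1/70, 13/35)
j=2 picked index 2: u0 ∈ [-13/70, 6/35)
j=3 picked index 4: u0 ∈ [4/35, 2/5)
j=4 picked index 4: u0 ∈ [-3/35, 1/5)
intersection: [4/35, 6/35)

4/35 6/35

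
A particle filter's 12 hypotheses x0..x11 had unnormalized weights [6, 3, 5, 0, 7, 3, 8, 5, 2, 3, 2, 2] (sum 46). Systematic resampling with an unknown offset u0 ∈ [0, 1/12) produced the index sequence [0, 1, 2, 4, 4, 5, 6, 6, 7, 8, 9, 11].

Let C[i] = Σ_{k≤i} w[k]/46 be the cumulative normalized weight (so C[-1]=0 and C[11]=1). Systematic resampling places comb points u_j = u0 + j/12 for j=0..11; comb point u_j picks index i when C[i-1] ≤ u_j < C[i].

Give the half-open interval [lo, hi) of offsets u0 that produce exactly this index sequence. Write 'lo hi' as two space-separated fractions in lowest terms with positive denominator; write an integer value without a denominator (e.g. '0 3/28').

5/92 11/138

C = [3/23, 9/46, 7/23, 7/23, 21/46, 12/23, 16/23, 37/46, 39/46, 21/23, 22/23, 1]
j=0 picked index 0: u0 ∈ [0, 3/23)
j=1 picked index 1: u0 ∈ [13/276, 31/276)
j=2 picked index 2: u0 ∈ [2/69, 19/138)
j=3 picked index 4: u0 ∈ [5/92, 19/92)
j=4 picked index 4: u0 ∈ [-2/69, 17/138)
j=5 picked index 5: u0 ∈ [11/276, 29/276)
j=6 picked index 6: u0 ∈ [1/46, 9/46)
j=7 picked index 6: u0 ∈ [-17/276, 31/276)
j=8 picked index 7: u0 ∈ [2/69, 19/138)
j=9 picked index 8: u0 ∈ [5/92, 9/92)
j=10 picked index 9: u0 ∈ [1/69, 11/138)
j=11 picked index 11: u0 ∈ [11/276, 1/12)
intersection: [5/92, 11/138)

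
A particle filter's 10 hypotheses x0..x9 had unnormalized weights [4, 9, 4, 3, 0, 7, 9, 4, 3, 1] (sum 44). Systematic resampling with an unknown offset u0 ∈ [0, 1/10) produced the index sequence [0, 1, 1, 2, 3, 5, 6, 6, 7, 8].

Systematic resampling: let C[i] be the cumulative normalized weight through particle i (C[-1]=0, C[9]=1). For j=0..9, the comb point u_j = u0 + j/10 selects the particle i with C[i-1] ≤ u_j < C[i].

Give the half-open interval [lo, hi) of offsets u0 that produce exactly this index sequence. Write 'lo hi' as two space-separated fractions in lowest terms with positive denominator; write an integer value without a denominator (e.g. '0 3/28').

C = [1/11, 13/44, 17/44, 5/11, 5/11, 27/44, 9/11, 10/11, 43/44, 1]
j=0 picked index 0: u0 ∈ [0, 1/11)
j=1 picked index 1: u0 ∈ [-1/110, 43/220)
j=2 picked index 1: u0 ∈ [-6/55, 21/220)
j=3 picked index 2: u0 ∈ [-1/220, 19/220)
j=4 picked index 3: u0 ∈ [-3/220, 3/55)
j=5 picked index 5: u0 ∈ [-1/22, 5/44)
j=6 picked index 6: u0 ∈ [3/220, 12/55)
j=7 picked index 6: u0 ∈ [-19/220, 13/110)
j=8 picked index 7: u0 ∈ [1/55, 6/55)
j=9 picked index 8: u0 ∈ [1/110, 17/220)
intersection: [1/55, 3/55)

1/55 3/55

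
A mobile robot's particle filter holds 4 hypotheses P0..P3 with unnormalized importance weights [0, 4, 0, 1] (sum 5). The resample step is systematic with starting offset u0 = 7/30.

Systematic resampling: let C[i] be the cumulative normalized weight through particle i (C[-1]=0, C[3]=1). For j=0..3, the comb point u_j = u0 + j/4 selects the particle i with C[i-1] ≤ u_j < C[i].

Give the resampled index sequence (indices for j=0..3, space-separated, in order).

C = [0, 4/5, 4/5, 1]
j=0: u_0=7/30 ∈ [0, 4/5) → index 1
j=1: u_1=29/60 ∈ [0, 4/5) → index 1
j=2: u_2=11/15 ∈ [0, 4/5) → index 1
j=3: u_3=59/60 ∈ [4/5, 1) → index 3

1 1 1 3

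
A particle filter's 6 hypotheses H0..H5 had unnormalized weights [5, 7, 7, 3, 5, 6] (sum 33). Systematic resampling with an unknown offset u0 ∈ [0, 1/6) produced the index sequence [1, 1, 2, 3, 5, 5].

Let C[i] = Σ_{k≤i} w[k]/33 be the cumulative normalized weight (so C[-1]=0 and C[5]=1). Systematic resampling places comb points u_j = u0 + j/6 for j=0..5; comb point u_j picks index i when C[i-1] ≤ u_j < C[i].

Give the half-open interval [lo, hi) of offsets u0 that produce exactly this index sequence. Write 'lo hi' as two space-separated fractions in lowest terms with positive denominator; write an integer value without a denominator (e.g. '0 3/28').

C = [5/33, 4/11, 19/33, 2/3, 9/11, 1]
j=0 picked index 1: u0 ∈ [5/33, 4/11)
j=1 picked index 1: u0 ∈ [-1/66, 13/66)
j=2 picked index 2: u0 ∈ [1/33, 8/33)
j=3 picked index 3: u0 ∈ [5/66, 1/6)
j=4 picked index 5: u0 ∈ [5/33, 1/3)
j=5 picked index 5: u0 ∈ [-1/66, 1/6)
intersection: [5/33, 1/6)

5/33 1/6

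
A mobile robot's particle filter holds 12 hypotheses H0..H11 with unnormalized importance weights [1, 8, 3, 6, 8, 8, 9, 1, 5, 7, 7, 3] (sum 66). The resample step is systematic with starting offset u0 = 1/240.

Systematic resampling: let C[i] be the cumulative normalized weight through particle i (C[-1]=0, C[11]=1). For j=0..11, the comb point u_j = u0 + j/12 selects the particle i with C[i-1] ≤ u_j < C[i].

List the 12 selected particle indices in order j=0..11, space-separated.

0 1 2 3 4 5 5 6 8 9 9 10

C = [1/66, 3/22, 2/11, 3/11, 13/33, 17/33, 43/66, 2/3, 49/66, 28/33, 21/22, 1]
j=0: u_0=1/240 ∈ [0, 1/66) → index 0
j=1: u_1=7/80 ∈ [1/66, 3/22) → index 1
j=2: u_2=41/240 ∈ [3/22, 2/11) → index 2
j=3: u_3=61/240 ∈ [2/11, 3/11) → index 3
j=4: u_4=27/80 ∈ [3/11, 13/33) → index 4
j=5: u_5=101/240 ∈ [13/33, 17/33) → index 5
j=6: u_6=121/240 ∈ [13/33, 17/33) → index 5
j=7: u_7=47/80 ∈ [17/33, 43/66) → index 6
j=8: u_8=161/240 ∈ [2/3, 49/66) → index 8
j=9: u_9=181/240 ∈ [49/66, 28/33) → index 9
j=10: u_10=67/80 ∈ [49/66, 28/33) → index 9
j=11: u_11=221/240 ∈ [28/33, 21/22) → index 10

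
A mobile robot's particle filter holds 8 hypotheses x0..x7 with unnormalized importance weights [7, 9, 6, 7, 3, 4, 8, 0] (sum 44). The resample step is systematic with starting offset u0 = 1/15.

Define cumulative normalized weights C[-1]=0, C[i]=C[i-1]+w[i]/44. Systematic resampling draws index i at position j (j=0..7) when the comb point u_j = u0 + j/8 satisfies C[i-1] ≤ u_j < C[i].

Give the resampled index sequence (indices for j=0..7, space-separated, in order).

0 1 1 2 3 4 5 6

C = [7/44, 4/11, 1/2, 29/44, 8/11, 9/11, 1, 1]
j=0: u_0=1/15 ∈ [0, 7/44) → index 0
j=1: u_1=23/120 ∈ [7/44, 4/11) → index 1
j=2: u_2=19/60 ∈ [7/44, 4/11) → index 1
j=3: u_3=53/120 ∈ [4/11, 1/2) → index 2
j=4: u_4=17/30 ∈ [1/2, 29/44) → index 3
j=5: u_5=83/120 ∈ [29/44, 8/11) → index 4
j=6: u_6=49/60 ∈ [8/11, 9/11) → index 5
j=7: u_7=113/120 ∈ [9/11, 1) → index 6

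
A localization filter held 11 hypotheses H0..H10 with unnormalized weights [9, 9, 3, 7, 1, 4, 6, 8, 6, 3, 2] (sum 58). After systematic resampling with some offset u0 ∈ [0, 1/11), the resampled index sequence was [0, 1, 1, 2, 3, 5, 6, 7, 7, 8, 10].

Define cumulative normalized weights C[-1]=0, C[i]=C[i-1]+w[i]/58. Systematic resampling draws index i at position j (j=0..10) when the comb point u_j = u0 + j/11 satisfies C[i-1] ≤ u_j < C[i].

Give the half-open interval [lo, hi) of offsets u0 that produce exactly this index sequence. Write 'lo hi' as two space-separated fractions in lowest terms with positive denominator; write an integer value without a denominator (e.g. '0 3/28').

41/638 53/638

C = [9/58, 9/29, 21/58, 14/29, 1/2, 33/58, 39/58, 47/58, 53/58, 28/29, 1]
j=0 picked index 0: u0 ∈ [0, 9/58)
j=1 picked index 1: u0 ∈ [41/638, 70/319)
j=2 picked index 1: u0 ∈ [-17/638, 41/319)
j=3 picked index 2: u0 ∈ [12/319, 57/638)
j=4 picked index 3: u0 ∈ [-1/638, 38/319)
j=5 picked index 5: u0 ∈ [1/22, 73/638)
j=6 picked index 6: u0 ∈ [15/638, 81/638)
j=7 picked index 7: u0 ∈ [23/638, 111/638)
j=8 picked index 7: u0 ∈ [-35/638, 53/638)
j=9 picked index 8: u0 ∈ [-5/638, 61/638)
j=10 picked index 10: u0 ∈ [18/319, 1/11)
intersection: [41/638, 53/638)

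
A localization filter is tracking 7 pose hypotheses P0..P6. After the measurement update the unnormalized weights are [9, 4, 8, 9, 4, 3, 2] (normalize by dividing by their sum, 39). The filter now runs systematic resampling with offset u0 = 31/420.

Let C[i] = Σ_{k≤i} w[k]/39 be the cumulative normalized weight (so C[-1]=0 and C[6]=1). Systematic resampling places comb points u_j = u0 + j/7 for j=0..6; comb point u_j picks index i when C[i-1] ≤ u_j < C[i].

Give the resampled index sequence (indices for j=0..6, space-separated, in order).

0 0 2 2 3 4 5

C = [3/13, 1/3, 7/13, 10/13, 34/39, 37/39, 1]
j=0: u_0=31/420 ∈ [0, 3/13) → index 0
j=1: u_1=13/60 ∈ [0, 3/13) → index 0
j=2: u_2=151/420 ∈ [1/3, 7/13) → index 2
j=3: u_3=211/420 ∈ [1/3, 7/13) → index 2
j=4: u_4=271/420 ∈ [7/13, 10/13) → index 3
j=5: u_5=331/420 ∈ [10/13, 34/39) → index 4
j=6: u_6=391/420 ∈ [34/39, 37/39) → index 5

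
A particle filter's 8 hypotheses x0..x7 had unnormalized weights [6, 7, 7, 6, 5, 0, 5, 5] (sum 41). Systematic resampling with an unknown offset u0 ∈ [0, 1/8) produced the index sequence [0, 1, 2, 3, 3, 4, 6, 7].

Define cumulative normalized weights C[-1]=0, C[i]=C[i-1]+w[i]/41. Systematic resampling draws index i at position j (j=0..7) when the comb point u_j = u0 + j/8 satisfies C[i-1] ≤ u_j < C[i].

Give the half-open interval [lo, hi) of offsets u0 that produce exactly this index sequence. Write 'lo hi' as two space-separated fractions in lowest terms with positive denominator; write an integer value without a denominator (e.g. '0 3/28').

37/328 1/8

C = [6/41, 13/41, 20/41, 26/41, 31/41, 31/41, 36/41, 1]
j=0 picked index 0: u0 ∈ [0, 6/41)
j=1 picked index 1: u0 ∈ [7/328, 63/328)
j=2 picked index 2: u0 ∈ [11/164, 39/164)
j=3 picked index 3: u0 ∈ [37/328, 85/328)
j=4 picked index 3: u0 ∈ [-1/82, 11/82)
j=5 picked index 4: u0 ∈ [3/328, 43/328)
j=6 picked index 6: u0 ∈ [1/164, 21/164)
j=7 picked index 7: u0 ∈ [1/328, 1/8)
intersection: [37/328, 1/8)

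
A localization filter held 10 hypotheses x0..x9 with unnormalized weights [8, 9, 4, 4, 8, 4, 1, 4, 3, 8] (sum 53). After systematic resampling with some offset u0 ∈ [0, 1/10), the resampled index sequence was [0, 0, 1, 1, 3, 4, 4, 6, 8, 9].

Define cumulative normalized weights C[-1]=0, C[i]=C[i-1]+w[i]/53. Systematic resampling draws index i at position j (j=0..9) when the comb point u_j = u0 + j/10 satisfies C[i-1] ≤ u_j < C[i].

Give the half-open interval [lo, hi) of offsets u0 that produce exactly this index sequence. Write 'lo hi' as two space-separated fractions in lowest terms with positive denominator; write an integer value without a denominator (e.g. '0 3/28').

C = [8/53, 17/53, 21/53, 25/53, 33/53, 37/53, 38/53, 42/53, 45/53, 1]
j=0 picked index 0: u0 ∈ [0, 8/53)
j=1 picked index 0: u0 ∈ [-1/10, 27/530)
j=2 picked index 1: u0 ∈ [-13/265, 32/265)
j=3 picked index 1: u0 ∈ [-79/530, 11/530)
j=4 picked index 3: u0 ∈ [-1/265, 19/265)
j=5 picked index 4: u0 ∈ [-3/106, 13/106)
j=6 picked index 4: u0 ∈ [-34/265, 6/265)
j=7 picked index 6: u0 ∈ [-1/530, 9/530)
j=8 picked index 8: u0 ∈ [-2/265, 13/265)
j=9 picked index 9: u0 ∈ [-27/530, 1/10)
intersection: [0, 9/530)

0 9/530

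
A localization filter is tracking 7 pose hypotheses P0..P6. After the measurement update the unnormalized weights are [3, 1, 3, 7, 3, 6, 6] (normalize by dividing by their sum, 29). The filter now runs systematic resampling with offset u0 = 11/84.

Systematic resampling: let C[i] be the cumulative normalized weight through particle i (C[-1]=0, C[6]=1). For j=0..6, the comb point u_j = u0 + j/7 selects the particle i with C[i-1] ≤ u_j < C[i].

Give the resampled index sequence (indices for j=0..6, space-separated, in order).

1 3 3 4 5 6 6

C = [3/29, 4/29, 7/29, 14/29, 17/29, 23/29, 1]
j=0: u_0=11/84 ∈ [3/29, 4/29) → index 1
j=1: u_1=23/84 ∈ [7/29, 14/29) → index 3
j=2: u_2=5/12 ∈ [7/29, 14/29) → index 3
j=3: u_3=47/84 ∈ [14/29, 17/29) → index 4
j=4: u_4=59/84 ∈ [17/29, 23/29) → index 5
j=5: u_5=71/84 ∈ [23/29, 1) → index 6
j=6: u_6=83/84 ∈ [23/29, 1) → index 6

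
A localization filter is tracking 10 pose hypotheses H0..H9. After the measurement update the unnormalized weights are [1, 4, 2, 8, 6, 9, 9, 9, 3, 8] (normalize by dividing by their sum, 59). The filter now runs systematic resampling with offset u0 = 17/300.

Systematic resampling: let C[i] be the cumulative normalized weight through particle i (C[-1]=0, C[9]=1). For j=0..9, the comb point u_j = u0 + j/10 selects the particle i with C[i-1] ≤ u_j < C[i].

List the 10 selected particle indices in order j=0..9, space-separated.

1 3 4 5 5 6 6 7 8 9

C = [1/59, 5/59, 7/59, 15/59, 21/59, 30/59, 39/59, 48/59, 51/59, 1]
j=0: u_0=17/300 ∈ [1/59, 5/59) → index 1
j=1: u_1=47/300 ∈ [7/59, 15/59) → index 3
j=2: u_2=77/300 ∈ [15/59, 21/59) → index 4
j=3: u_3=107/300 ∈ [21/59, 30/59) → index 5
j=4: u_4=137/300 ∈ [21/59, 30/59) → index 5
j=5: u_5=167/300 ∈ [30/59, 39/59) → index 6
j=6: u_6=197/300 ∈ [30/59, 39/59) → index 6
j=7: u_7=227/300 ∈ [39/59, 48/59) → index 7
j=8: u_8=257/300 ∈ [48/59, 51/59) → index 8
j=9: u_9=287/300 ∈ [51/59, 1) → index 9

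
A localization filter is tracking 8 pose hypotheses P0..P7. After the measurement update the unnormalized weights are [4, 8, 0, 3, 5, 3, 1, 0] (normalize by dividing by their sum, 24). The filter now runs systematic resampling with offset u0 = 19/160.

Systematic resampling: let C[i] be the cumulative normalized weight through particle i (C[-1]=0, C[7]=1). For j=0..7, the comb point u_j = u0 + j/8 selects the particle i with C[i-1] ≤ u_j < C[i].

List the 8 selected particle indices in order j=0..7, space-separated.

0 1 1 1 3 4 5 6

C = [1/6, 1/2, 1/2, 5/8, 5/6, 23/24, 1, 1]
j=0: u_0=19/160 ∈ [0, 1/6) → index 0
j=1: u_1=39/160 ∈ [1/6, 1/2) → index 1
j=2: u_2=59/160 ∈ [1/6, 1/2) → index 1
j=3: u_3=79/160 ∈ [1/6, 1/2) → index 1
j=4: u_4=99/160 ∈ [1/2, 5/8) → index 3
j=5: u_5=119/160 ∈ [5/8, 5/6) → index 4
j=6: u_6=139/160 ∈ [5/6, 23/24) → index 5
j=7: u_7=159/160 ∈ [23/24, 1) → index 6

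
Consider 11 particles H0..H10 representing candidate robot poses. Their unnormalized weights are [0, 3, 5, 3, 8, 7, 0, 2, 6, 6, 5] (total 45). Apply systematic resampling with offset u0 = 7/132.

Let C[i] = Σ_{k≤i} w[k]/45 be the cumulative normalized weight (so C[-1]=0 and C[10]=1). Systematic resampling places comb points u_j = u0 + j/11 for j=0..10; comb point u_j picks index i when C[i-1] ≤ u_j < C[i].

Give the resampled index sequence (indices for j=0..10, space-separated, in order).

1 2 3 4 4 5 7 8 9 9 10

C = [0, 1/15, 8/45, 11/45, 19/45, 26/45, 26/45, 28/45, 34/45, 8/9, 1]
j=0: u_0=7/132 ∈ [0, 1/15) → index 1
j=1: u_1=19/132 ∈ [1/15, 8/45) → index 2
j=2: u_2=31/132 ∈ [8/45, 11/45) → index 3
j=3: u_3=43/132 ∈ [11/45, 19/45) → index 4
j=4: u_4=5/12 ∈ [11/45, 19/45) → index 4
j=5: u_5=67/132 ∈ [19/45, 26/45) → index 5
j=6: u_6=79/132 ∈ [26/45, 28/45) → index 7
j=7: u_7=91/132 ∈ [28/45, 34/45) → index 8
j=8: u_8=103/132 ∈ [34/45, 8/9) → index 9
j=9: u_9=115/132 ∈ [34/45, 8/9) → index 9
j=10: u_10=127/132 ∈ [8/9, 1) → index 10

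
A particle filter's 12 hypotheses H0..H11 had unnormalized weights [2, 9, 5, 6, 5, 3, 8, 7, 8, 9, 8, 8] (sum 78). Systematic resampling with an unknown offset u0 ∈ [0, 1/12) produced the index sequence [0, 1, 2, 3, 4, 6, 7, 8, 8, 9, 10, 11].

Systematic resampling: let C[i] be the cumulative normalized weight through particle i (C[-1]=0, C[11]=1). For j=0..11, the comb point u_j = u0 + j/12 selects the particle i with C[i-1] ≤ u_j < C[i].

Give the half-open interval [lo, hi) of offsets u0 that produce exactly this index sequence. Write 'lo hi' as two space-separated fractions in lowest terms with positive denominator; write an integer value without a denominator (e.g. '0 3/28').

0 1/78

C = [1/39, 11/78, 8/39, 11/39, 9/26, 5/13, 19/39, 15/26, 53/78, 31/39, 35/39, 1]
j=0 picked index 0: u0 ∈ [0, 1/39)
j=1 picked index 1: u0 ∈ [-3/52, 3/52)
j=2 picked index 2: u0 ∈ [-1/39, 1/26)
j=3 picked index 3: u0 ∈ [-7/156, 5/156)
j=4 picked index 4: u0 ∈ [-2/39, 1/78)
j=5 picked index 6: u0 ∈ [-5/156, 11/156)
j=6 picked index 7: u0 ∈ [-1/78, 1/13)
j=7 picked index 8: u0 ∈ [-1/156, 5/52)
j=8 picked index 8: u0 ∈ [-7/78, 1/78)
j=9 picked index 9: u0 ∈ [-11/156, 7/156)
j=10 picked index 10: u0 ∈ [-1/26, 5/78)
j=11 picked index 11: u0 ∈ [-1/52, 1/12)
intersection: [0, 1/78)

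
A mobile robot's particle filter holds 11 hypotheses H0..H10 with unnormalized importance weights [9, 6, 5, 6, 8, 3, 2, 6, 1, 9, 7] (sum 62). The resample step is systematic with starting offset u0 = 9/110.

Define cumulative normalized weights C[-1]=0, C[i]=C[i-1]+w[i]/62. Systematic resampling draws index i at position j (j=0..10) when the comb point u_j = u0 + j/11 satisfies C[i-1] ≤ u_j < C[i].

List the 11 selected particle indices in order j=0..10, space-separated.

C = [9/62, 15/62, 10/31, 13/31, 17/31, 37/62, 39/62, 45/62, 23/31, 55/62, 1]
j=0: u_0=9/110 ∈ [0, 9/62) → index 0
j=1: u_1=19/110 ∈ [9/62, 15/62) → index 1
j=2: u_2=29/110 ∈ [15/62, 10/31) → index 2
j=3: u_3=39/110 ∈ [10/31, 13/31) → index 3
j=4: u_4=49/110 ∈ [13/31, 17/31) → index 4
j=5: u_5=59/110 ∈ [13/31, 17/31) → index 4
j=6: u_6=69/110 ∈ [37/62, 39/62) → index 6
j=7: u_7=79/110 ∈ [39/62, 45/62) → index 7
j=8: u_8=89/110 ∈ [23/31, 55/62) → index 9
j=9: u_9=9/10 ∈ [55/62, 1) → index 10
j=10: u_10=109/110 ∈ [55/62, 1) → index 10

0 1 2 3 4 4 6 7 9 10 10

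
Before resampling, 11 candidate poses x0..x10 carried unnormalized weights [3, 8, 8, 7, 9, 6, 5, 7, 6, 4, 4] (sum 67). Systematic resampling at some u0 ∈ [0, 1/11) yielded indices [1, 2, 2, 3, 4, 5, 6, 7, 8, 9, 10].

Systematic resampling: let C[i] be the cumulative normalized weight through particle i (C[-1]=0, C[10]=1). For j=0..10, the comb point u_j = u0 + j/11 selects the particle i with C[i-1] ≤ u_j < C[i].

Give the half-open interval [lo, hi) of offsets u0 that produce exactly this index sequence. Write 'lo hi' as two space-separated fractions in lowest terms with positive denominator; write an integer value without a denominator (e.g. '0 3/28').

C = [3/67, 11/67, 19/67, 26/67, 35/67, 41/67, 46/67, 53/67, 59/67, 63/67, 1]
j=0 picked index 1: u0 ∈ [3/67, 11/67)
j=1 picked index 2: u0 ∈ [54/737, 142/737)
j=2 picked index 2: u0 ∈ [-13/737, 75/737)
j=3 picked index 3: u0 ∈ [8/737, 85/737)
j=4 picked index 4: u0 ∈ [18/737, 117/737)
j=5 picked index 5: u0 ∈ [50/737, 116/737)
j=6 picked index 6: u0 ∈ [49/737, 104/737)
j=7 picked index 7: u0 ∈ [37/737, 114/737)
j=8 picked index 8: u0 ∈ [47/737, 113/737)
j=9 picked index 9: u0 ∈ [46/737, 90/737)
j=10 picked index 10: u0 ∈ [23/737, 1/11)
intersection: [54/737, 1/11)

54/737 1/11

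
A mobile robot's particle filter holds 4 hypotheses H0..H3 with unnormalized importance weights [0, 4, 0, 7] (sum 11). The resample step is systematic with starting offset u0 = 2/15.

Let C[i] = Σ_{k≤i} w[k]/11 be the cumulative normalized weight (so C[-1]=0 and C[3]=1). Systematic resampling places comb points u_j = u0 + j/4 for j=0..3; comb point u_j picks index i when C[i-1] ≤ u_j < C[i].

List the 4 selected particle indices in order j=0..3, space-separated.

1 3 3 3

C = [0, 4/11, 4/11, 1]
j=0: u_0=2/15 ∈ [0, 4/11) → index 1
j=1: u_1=23/60 ∈ [4/11, 1) → index 3
j=2: u_2=19/30 ∈ [4/11, 1) → index 3
j=3: u_3=53/60 ∈ [4/11, 1) → index 3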